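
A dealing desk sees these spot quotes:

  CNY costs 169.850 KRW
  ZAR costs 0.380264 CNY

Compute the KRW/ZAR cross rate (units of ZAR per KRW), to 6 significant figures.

1 KRW ÷ 169.850 = 0.00588755 CNY
0.00588755 CNY ÷ 0.380264 = 0.0154828 ZAR

KRW/ZAR = 0.0154828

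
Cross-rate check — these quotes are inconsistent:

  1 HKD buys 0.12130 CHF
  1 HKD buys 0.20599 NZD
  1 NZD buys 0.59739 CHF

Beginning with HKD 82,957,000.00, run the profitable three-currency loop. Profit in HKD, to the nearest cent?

Profitable loop is HKD → NZD → CHF → HKD:
HKD 82,957,000.00 × 0.20599 = NZD 17,088,312.43
NZD 17,088,312.43 × 0.59739 = CHF 10,208,386.96
CHF 10,208,386.96 ÷ 0.12130 = HKD 84,158,177.76
Profit = HKD 84,158,177.76 − HKD 82,957,000.00

Profit: HKD 1,201,177.76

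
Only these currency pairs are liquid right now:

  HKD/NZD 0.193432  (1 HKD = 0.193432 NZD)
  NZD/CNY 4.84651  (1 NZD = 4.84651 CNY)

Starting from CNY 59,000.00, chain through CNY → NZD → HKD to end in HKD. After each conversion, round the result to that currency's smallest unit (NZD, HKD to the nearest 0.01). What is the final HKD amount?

HKD 62,935.35

CNY 59,000.00 ÷ 4.84651 = NZD 12,173.71
NZD 12,173.71 ÷ 0.193432 = HKD 62,935.35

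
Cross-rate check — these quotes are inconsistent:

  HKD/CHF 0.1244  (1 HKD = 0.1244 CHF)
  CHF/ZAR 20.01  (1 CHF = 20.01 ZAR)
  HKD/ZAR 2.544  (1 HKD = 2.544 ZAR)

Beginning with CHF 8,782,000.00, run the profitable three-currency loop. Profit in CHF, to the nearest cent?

Profit: CHF 193,178.01

Profitable loop is CHF → HKD → ZAR → CHF:
CHF 8,782,000.00 ÷ 0.1244 = HKD 70,594,855.31
HKD 70,594,855.31 × 2.544 = ZAR 179,593,311.90
ZAR 179,593,311.90 ÷ 20.01 = CHF 8,975,178.01
Profit = CHF 8,975,178.01 − CHF 8,782,000.00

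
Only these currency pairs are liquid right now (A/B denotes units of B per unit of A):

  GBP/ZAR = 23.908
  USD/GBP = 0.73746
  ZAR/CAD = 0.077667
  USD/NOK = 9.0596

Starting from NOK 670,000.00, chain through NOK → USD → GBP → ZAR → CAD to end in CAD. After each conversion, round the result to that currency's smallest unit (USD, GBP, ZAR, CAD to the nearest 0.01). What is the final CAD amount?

CAD 101,270.74

NOK 670,000.00 ÷ 9.0596 = USD 73,954.70
USD 73,954.70 × 0.73746 = GBP 54,538.63
GBP 54,538.63 × 23.908 = ZAR 1,303,909.57
ZAR 1,303,909.57 × 0.077667 = CAD 101,270.74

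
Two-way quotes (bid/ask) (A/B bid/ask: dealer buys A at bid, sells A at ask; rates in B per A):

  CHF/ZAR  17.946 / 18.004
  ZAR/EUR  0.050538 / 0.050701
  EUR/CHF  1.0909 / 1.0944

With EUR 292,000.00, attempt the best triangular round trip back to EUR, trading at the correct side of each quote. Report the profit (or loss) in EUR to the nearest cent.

Best loop EUR → ZAR → CHF → EUR:
EUR 292,000.00 ÷ 0.050701 (buy ZAR at ask) = ZAR 5,759,255.24
ZAR 5,759,255.24 ÷ 18.004 (buy CHF at ask) = CHF 319,887.54
CHF 319,887.54 ÷ 1.0944 (buy EUR at ask) = EUR 292,294.90

Net profit: EUR 294.90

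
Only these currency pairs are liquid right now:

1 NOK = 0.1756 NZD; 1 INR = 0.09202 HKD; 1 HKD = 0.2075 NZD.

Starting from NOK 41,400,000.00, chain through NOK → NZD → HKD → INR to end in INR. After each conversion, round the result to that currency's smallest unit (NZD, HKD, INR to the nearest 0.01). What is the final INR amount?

INR 380,736,508.26

NOK 41,400,000.00 × 0.1756 = NZD 7,269,840.00
NZD 7,269,840.00 ÷ 0.2075 = HKD 35,035,373.49
HKD 35,035,373.49 ÷ 0.09202 = INR 380,736,508.26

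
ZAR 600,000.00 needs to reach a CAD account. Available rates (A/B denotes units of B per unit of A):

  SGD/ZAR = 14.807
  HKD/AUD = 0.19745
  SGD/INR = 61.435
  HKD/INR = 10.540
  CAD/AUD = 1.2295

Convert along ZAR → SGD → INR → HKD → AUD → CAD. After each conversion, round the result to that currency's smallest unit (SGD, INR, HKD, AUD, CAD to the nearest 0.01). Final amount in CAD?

ZAR 600,000.00 ÷ 14.807 = SGD 40,521.38
SGD 40,521.38 × 61.435 = INR 2,489,430.98
INR 2,489,430.98 ÷ 10.540 = HKD 236,188.90
HKD 236,188.90 × 0.19745 = AUD 46,635.50
AUD 46,635.50 ÷ 1.2295 = CAD 37,930.46

CAD 37,930.46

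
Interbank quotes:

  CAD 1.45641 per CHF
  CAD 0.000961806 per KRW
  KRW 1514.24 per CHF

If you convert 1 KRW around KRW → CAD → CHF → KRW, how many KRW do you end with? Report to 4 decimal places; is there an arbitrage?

1.0000 (no arbitrage)

Around KRW → CAD → CHF → KRW: 1 × 0.000961806 ÷ 1.45641 × 1514.24 = 0.999997
Product ≈ 1 (deviation 0.000%, within rounding noise).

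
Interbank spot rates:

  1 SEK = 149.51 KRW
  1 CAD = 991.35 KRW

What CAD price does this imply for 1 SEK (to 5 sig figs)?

SEK/CAD = 0.15081

1 SEK × 149.51 = 149.51 KRW
149.51 KRW ÷ 991.35 = 0.150815 CAD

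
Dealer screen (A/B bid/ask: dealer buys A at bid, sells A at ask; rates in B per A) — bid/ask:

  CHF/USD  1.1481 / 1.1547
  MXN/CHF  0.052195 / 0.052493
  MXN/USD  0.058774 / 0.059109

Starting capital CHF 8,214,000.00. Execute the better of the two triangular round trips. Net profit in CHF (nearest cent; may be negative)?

Net profit: CHF 113,405.35

Best loop CHF → USD → MXN → CHF:
CHF 8,214,000.00 × 1.1481 (sell CHF at bid) = USD 9,430,493.40
USD 9,430,493.40 ÷ 0.059109 (buy MXN at ask) = MXN 159,544,120.18
MXN 159,544,120.18 × 0.052195 (sell MXN at bid) = CHF 8,327,405.35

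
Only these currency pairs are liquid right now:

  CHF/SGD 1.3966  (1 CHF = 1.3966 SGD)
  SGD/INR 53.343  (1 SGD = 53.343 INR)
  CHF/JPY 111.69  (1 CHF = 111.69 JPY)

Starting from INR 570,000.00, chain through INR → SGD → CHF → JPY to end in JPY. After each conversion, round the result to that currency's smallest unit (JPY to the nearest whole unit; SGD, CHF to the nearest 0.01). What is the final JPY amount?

JPY 854,554

INR 570,000.00 ÷ 53.343 = SGD 10,685.56
SGD 10,685.56 ÷ 1.3966 = CHF 7,651.12
CHF 7,651.12 × 111.69 = JPY 854,554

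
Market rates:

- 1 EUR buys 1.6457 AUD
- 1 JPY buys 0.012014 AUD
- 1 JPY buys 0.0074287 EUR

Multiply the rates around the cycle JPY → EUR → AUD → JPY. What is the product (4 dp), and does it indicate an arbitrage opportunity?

Around JPY → EUR → AUD → JPY: 1 × 0.0074287 × 1.6457 ÷ 0.012014 = 1.017597
Product > 1; profitable direction is JPY → EUR → AUD → JPY.

1.0176 (arbitrage exists)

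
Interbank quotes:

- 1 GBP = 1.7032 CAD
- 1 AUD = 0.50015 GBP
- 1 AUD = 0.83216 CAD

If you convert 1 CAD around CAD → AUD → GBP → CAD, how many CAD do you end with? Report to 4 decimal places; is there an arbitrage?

Around CAD → AUD → GBP → CAD: 1 ÷ 0.83216 × 0.50015 × 1.7032 = 1.023668
Product > 1; profitable direction is CAD → AUD → GBP → CAD.

1.0237 (arbitrage exists)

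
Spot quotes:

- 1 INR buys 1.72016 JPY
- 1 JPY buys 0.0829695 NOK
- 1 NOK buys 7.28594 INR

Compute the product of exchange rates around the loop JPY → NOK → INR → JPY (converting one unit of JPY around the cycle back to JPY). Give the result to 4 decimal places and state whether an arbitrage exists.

1.0399 (arbitrage exists)

Around JPY → NOK → INR → JPY: 1 × 0.0829695 × 7.28594 × 1.72016 = 1.039855
Product > 1; profitable direction is JPY → NOK → INR → JPY.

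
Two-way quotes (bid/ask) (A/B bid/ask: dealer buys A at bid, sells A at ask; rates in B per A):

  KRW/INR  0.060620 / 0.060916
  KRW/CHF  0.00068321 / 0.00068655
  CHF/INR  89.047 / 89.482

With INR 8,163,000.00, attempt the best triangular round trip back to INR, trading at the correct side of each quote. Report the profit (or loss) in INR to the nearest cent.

Net result: INR -10,479.01 (no profitable arbitrage after spreads)

Best loop INR → KRW → CHF → INR:
INR 8,163,000.00 ÷ 0.060916 (buy KRW at ask) = KRW 134,004,203
KRW 134,004,203 × 0.00068321 (sell KRW at bid) = CHF 91,553.01
CHF 91,553.01 × 89.047 (sell CHF at bid) = INR 8,152,520.99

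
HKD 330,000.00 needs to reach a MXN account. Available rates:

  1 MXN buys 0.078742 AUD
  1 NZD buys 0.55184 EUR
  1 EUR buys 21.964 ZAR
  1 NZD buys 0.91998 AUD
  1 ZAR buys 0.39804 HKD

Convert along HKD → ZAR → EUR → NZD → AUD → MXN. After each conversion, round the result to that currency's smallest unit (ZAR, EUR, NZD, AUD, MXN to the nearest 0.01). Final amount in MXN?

MXN 799,161.44

HKD 330,000.00 ÷ 0.39804 = ZAR 829,062.41
ZAR 829,062.41 ÷ 21.964 = EUR 37,746.42
EUR 37,746.42 ÷ 0.55184 = NZD 68,401.02
NZD 68,401.02 × 0.91998 = AUD 62,927.57
AUD 62,927.57 ÷ 0.078742 = MXN 799,161.44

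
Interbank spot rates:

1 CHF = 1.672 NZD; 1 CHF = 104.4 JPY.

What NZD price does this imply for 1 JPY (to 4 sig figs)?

1 JPY ÷ 104.4 = 0.00957854 CHF
0.00957854 CHF × 1.672 = 0.0160153 NZD

JPY/NZD = 0.01602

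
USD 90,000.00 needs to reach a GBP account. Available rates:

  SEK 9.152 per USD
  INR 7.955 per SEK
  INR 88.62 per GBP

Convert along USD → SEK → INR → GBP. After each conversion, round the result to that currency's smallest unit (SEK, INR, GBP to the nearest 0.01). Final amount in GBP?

USD 90,000.00 × 9.152 = SEK 823,680.00
SEK 823,680.00 × 7.955 = INR 6,552,374.40
INR 6,552,374.40 ÷ 88.62 = GBP 73,937.87

GBP 73,937.87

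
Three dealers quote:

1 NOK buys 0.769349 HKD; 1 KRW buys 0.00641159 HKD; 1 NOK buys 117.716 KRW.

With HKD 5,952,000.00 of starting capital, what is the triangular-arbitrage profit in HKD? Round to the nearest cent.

Profit: HKD 115,154.82

Profitable loop is HKD → KRW → NOK → HKD:
HKD 5,952,000.00 ÷ 0.00641159 = KRW 928,318,873
KRW 928,318,873 ÷ 117.716 = NOK 7,886,089.17
NOK 7,886,089.17 × 0.769349 = HKD 6,067,154.82
Profit = HKD 6,067,154.82 − HKD 5,952,000.00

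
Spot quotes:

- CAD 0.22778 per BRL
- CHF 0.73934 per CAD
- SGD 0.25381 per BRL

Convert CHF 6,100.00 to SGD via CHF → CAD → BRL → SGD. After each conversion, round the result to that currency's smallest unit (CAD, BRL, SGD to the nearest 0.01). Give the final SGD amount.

SGD 9,193.45

CHF 6,100.00 ÷ 0.73934 = CAD 8,250.60
CAD 8,250.60 ÷ 0.22778 = BRL 36,221.79
BRL 36,221.79 × 0.25381 = SGD 9,193.45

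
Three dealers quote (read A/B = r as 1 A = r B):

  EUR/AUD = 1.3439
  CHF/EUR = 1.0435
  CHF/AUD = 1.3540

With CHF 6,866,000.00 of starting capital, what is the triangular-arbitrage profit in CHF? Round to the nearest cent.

Profit: CHF 245,227.00

Profitable loop is CHF → EUR → AUD → CHF:
CHF 6,866,000.00 × 1.0435 = EUR 7,164,671.00
EUR 7,164,671.00 × 1.3439 = AUD 9,628,601.36
AUD 9,628,601.36 ÷ 1.3540 = CHF 7,111,227.00
Profit = CHF 7,111,227.00 − CHF 6,866,000.00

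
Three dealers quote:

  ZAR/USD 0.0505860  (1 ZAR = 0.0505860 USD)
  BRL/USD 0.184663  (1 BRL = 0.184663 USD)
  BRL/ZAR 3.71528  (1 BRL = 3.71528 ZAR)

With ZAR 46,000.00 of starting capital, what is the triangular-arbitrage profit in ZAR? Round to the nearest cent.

Profitable loop is ZAR → USD → BRL → ZAR:
ZAR 46,000.00 × 0.0505860 = USD 2,326.96
USD 2,326.96 ÷ 0.184663 = BRL 12,601.09
BRL 12,601.09 × 3.71528 = ZAR 46,816.60
Profit = ZAR 46,816.60 − ZAR 46,000.00

Profit: ZAR 816.60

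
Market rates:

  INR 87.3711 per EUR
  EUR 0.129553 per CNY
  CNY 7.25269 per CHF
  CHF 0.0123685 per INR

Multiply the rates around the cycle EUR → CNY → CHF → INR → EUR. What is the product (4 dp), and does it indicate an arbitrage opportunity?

Around EUR → CNY → CHF → INR → EUR: 1 ÷ 0.129553 ÷ 7.25269 ÷ 0.0123685 ÷ 87.3711 = 0.984847
Product < 1; profitable direction is EUR → INR → CHF → CNY → EUR.

0.9848 (arbitrage exists)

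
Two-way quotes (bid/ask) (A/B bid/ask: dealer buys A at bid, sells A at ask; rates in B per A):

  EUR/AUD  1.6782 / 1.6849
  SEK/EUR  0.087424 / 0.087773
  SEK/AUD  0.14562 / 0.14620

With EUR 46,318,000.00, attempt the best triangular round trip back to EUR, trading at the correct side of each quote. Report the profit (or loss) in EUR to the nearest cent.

Net profit: EUR 163,144.80

Best loop EUR → AUD → SEK → EUR:
EUR 46,318,000.00 × 1.6782 (sell EUR at bid) = AUD 77,730,867.60
AUD 77,730,867.60 ÷ 0.14620 (buy SEK at ask) = SEK 531,674,880.98
SEK 531,674,880.98 × 0.087424 (sell SEK at bid) = EUR 46,481,144.80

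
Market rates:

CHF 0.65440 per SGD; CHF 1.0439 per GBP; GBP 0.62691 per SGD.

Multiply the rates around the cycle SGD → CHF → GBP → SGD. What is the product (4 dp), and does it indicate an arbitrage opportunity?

Around SGD → CHF → GBP → SGD: 1 × 0.65440 ÷ 1.0439 ÷ 0.62691 = 0.999952
Product ≈ 1 (deviation 0.005%, within rounding noise).

1.0000 (no arbitrage)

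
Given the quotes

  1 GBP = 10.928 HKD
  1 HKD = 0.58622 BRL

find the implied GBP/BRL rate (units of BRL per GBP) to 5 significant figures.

1 GBP × 10.928 = 10.928 HKD
10.928 HKD × 0.58622 = 6.40621 BRL

GBP/BRL = 6.4062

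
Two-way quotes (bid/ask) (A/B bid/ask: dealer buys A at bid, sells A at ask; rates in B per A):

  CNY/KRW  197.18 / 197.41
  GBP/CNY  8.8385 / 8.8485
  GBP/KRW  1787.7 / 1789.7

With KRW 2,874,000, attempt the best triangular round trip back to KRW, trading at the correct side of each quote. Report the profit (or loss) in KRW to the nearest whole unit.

Net profit: KRW 67,322

Best loop KRW → CNY → GBP → KRW:
KRW 2,874,000 ÷ 197.41 (buy CNY at ask) = CNY 14,558.53
CNY 14,558.53 ÷ 8.8485 (buy GBP at ask) = GBP 1,645.31
GBP 1,645.31 × 1787.7 (sell GBP at bid) = KRW 2,941,322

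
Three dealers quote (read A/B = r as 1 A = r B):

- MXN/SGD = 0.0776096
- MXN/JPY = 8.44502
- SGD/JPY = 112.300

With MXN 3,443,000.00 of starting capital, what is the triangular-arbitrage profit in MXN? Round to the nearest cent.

Profitable loop is MXN → SGD → JPY → MXN:
MXN 3,443,000.00 × 0.0776096 = SGD 267,209.85
SGD 267,209.85 × 112.300 = JPY 30,007,666
JPY 30,007,666 ÷ 8.44502 = MXN 3,553,297.27
Profit = MXN 3,553,297.27 − MXN 3,443,000.00

Profit: MXN 110,297.27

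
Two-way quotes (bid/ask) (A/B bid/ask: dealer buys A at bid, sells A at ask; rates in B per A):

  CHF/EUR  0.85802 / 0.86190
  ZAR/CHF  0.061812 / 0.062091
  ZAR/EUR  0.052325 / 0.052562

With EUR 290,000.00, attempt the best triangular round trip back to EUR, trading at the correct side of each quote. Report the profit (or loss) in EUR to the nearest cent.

Net profit: EUR 2,614.82

Best loop EUR → ZAR → CHF → EUR:
EUR 290,000.00 ÷ 0.052562 (buy ZAR at ask) = ZAR 5,517,293.86
ZAR 5,517,293.86 × 0.061812 (sell ZAR at bid) = CHF 341,034.97
CHF 341,034.97 × 0.85802 (sell CHF at bid) = EUR 292,614.82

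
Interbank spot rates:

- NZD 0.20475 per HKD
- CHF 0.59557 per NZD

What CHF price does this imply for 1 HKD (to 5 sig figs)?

1 HKD × 0.20475 = 0.20475 NZD
0.20475 NZD × 0.59557 = 0.121943 CHF

HKD/CHF = 0.12194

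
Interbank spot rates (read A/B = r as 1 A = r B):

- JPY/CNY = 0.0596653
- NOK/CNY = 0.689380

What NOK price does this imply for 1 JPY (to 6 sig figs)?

JPY/NOK = 0.0865492

1 JPY × 0.0596653 = 0.0596653 CNY
0.0596653 CNY ÷ 0.689380 = 0.0865492 NOK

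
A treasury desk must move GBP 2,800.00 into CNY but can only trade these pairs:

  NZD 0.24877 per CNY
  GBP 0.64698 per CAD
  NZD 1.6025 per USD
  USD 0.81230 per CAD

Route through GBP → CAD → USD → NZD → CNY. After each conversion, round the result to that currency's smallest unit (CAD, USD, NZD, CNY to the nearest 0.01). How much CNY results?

GBP 2,800.00 ÷ 0.64698 = CAD 4,327.80
CAD 4,327.80 × 0.81230 = USD 3,515.47
USD 3,515.47 × 1.6025 = NZD 5,633.54
NZD 5,633.54 ÷ 0.24877 = CNY 22,645.58

CNY 22,645.58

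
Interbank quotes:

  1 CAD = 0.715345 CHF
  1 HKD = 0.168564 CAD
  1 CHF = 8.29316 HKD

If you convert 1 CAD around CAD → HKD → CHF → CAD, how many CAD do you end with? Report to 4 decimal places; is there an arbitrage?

1.0000 (no arbitrage)

Around CAD → HKD → CHF → CAD: 1 ÷ 0.168564 ÷ 8.29316 ÷ 0.715345 = 0.999999
Product ≈ 1 (deviation 0.000%, within rounding noise).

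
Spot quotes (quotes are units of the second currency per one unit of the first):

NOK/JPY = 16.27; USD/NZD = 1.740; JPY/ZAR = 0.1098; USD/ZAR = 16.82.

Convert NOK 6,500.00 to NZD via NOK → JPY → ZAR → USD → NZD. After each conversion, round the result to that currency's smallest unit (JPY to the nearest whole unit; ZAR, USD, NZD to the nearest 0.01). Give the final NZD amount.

NOK 6,500.00 × 16.27 = JPY 105,755
JPY 105,755 × 0.1098 = ZAR 11,611.90
ZAR 11,611.90 ÷ 16.82 = USD 690.36
USD 690.36 × 1.740 = NZD 1,201.23

NZD 1,201.23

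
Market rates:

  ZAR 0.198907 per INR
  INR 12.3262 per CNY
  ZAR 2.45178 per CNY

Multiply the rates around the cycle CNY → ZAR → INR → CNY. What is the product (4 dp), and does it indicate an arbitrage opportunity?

Around CNY → ZAR → INR → CNY: 1 × 2.45178 ÷ 0.198907 ÷ 12.3262 = 1.000005
Product ≈ 1 (deviation 0.001%, within rounding noise).

1.0000 (no arbitrage)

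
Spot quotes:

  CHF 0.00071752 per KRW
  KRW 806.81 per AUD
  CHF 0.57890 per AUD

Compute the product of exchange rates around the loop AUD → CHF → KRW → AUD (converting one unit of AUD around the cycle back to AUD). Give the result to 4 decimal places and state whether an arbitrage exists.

Around AUD → CHF → KRW → AUD: 1 × 0.57890 ÷ 0.00071752 ÷ 806.81 = 0.999996
Product ≈ 1 (deviation 0.000%, within rounding noise).

1.0000 (no arbitrage)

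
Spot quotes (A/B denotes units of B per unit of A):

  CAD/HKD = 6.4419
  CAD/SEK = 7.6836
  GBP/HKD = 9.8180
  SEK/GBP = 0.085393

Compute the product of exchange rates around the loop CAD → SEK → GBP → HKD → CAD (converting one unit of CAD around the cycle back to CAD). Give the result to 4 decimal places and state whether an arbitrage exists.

Around CAD → SEK → GBP → HKD → CAD: 1 × 7.6836 × 0.085393 × 9.8180 ÷ 6.4419 = 0.999991
Product ≈ 1 (deviation 0.001%, within rounding noise).

1.0000 (no arbitrage)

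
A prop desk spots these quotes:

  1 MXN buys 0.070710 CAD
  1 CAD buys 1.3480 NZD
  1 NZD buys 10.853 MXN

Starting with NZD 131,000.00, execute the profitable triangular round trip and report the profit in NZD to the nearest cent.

Profit: NZD 4,516.39

Profitable loop is NZD → MXN → CAD → NZD:
NZD 131,000.00 × 10.853 = MXN 1,421,743.00
MXN 1,421,743.00 × 0.070710 = CAD 100,531.45
CAD 100,531.45 × 1.3480 = NZD 135,516.39
Profit = NZD 135,516.39 − NZD 131,000.00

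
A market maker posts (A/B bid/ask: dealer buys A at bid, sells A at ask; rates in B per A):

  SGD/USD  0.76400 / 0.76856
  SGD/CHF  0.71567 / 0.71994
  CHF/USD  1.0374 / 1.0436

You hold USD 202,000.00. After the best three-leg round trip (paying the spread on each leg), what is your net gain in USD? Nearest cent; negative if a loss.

Net profit: USD 3,406.58

Best loop USD → CHF → SGD → USD:
USD 202,000.00 ÷ 1.0436 (buy CHF at ask) = CHF 193,560.75
CHF 193,560.75 ÷ 0.71994 (buy SGD at ask) = SGD 268,856.78
SGD 268,856.78 × 0.76400 (sell SGD at bid) = USD 205,406.58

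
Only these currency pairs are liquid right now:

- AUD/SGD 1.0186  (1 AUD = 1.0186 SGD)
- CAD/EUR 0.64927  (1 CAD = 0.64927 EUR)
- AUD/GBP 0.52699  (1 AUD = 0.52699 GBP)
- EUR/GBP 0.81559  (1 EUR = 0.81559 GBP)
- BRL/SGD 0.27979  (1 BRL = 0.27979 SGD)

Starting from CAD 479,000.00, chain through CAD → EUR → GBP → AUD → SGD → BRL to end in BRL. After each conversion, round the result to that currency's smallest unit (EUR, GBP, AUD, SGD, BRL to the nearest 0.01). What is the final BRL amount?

CAD 479,000.00 × 0.64927 = EUR 311,000.33
EUR 311,000.33 × 0.81559 = GBP 253,648.76
GBP 253,648.76 ÷ 0.52699 = AUD 481,316.08
AUD 481,316.08 × 1.0186 = SGD 490,268.56
SGD 490,268.56 ÷ 0.27979 = BRL 1,752,273.35

BRL 1,752,273.35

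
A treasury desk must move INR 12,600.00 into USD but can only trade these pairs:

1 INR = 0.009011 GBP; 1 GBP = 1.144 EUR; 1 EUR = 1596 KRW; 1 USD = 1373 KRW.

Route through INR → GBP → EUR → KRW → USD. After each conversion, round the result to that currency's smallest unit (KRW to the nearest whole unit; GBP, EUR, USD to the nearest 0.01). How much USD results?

INR 12,600.00 × 0.009011 = GBP 113.54
GBP 113.54 × 1.144 = EUR 129.89
EUR 129.89 × 1596 = KRW 207,304
KRW 207,304 ÷ 1373 = USD 150.99

USD 150.99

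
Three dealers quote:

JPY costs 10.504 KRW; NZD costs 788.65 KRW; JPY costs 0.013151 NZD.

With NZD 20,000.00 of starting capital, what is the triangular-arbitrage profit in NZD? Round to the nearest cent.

Profit: NZD 255.44

Profitable loop is NZD → JPY → KRW → NZD:
NZD 20,000.00 ÷ 0.013151 = JPY 1,520,797
JPY 1,520,797 × 10.504 = KRW 15,974,451
KRW 15,974,451 ÷ 788.65 = NZD 20,255.44
Profit = NZD 20,255.44 − NZD 20,000.00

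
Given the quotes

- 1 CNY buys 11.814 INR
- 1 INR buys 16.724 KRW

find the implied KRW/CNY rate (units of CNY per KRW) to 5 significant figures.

KRW/CNY = 0.0050613

1 KRW ÷ 16.724 = 0.0597943 INR
0.0597943 INR ÷ 11.814 = 0.00506131 CNY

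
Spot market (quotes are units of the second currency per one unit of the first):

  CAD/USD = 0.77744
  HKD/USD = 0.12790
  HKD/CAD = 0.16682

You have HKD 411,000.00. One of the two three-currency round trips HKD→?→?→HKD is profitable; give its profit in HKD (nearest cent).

Profit: HKD 5,760.24

Profitable loop is HKD → CAD → USD → HKD:
HKD 411,000.00 × 0.16682 = CAD 68,563.02
CAD 68,563.02 × 0.77744 = USD 53,303.63
USD 53,303.63 ÷ 0.12790 = HKD 416,760.24
Profit = HKD 416,760.24 − HKD 411,000.00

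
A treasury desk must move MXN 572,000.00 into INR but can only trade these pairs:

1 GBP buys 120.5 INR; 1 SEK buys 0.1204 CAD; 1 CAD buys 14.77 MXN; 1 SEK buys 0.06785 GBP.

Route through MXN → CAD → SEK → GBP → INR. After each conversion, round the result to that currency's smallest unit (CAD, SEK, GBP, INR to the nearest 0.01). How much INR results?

INR 2,629,819.71

MXN 572,000.00 ÷ 14.77 = CAD 38,727.15
CAD 38,727.15 ÷ 0.1204 = SEK 321,654.07
SEK 321,654.07 × 0.06785 = GBP 21,824.23
GBP 21,824.23 × 120.5 = INR 2,629,819.71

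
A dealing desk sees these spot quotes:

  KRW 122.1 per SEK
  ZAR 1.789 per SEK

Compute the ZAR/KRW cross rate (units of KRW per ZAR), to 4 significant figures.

ZAR/KRW = 68.25

1 ZAR ÷ 1.789 = 0.558971 SEK
0.558971 SEK × 122.1 = 68.2504 KRW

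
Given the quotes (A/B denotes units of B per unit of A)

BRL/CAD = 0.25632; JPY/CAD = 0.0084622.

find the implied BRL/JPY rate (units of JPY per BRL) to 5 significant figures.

1 BRL × 0.25632 = 0.25632 CAD
0.25632 CAD ÷ 0.0084622 = 30.29 JPY

BRL/JPY = 30.290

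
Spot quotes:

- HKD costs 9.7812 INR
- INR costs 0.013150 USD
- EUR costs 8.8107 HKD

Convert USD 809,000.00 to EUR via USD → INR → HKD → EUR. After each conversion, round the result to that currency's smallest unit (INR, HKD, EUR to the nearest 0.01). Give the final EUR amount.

EUR 713,871.78

USD 809,000.00 ÷ 0.013150 = INR 61,520,912.55
INR 61,520,912.55 ÷ 9.7812 = HKD 6,289,710.11
HKD 6,289,710.11 ÷ 8.8107 = EUR 713,871.78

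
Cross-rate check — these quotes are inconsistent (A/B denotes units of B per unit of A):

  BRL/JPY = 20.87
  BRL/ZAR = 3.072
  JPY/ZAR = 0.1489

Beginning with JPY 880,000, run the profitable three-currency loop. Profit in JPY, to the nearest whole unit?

Profit: JPY 10,182

Profitable loop is JPY → ZAR → BRL → JPY:
JPY 880,000 × 0.1489 = ZAR 131,032.00
ZAR 131,032.00 ÷ 3.072 = BRL 42,653.65
BRL 42,653.65 × 20.87 = JPY 890,182
Profit = JPY 890,182 − JPY 880,000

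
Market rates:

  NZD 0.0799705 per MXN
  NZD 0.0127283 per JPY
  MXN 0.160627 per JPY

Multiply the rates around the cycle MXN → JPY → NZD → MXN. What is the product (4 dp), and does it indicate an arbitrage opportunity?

Around MXN → JPY → NZD → MXN: 1 ÷ 0.160627 × 0.0127283 ÷ 0.0799705 = 0.990882
Product < 1; profitable direction is MXN → NZD → JPY → MXN.

0.9909 (arbitrage exists)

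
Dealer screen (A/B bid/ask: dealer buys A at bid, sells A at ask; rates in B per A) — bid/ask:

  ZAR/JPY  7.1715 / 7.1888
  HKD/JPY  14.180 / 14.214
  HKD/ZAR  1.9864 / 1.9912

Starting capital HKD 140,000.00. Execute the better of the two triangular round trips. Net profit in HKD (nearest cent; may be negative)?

Best loop HKD → ZAR → JPY → HKD:
HKD 140,000.00 × 1.9864 (sell HKD at bid) = ZAR 278,096.00
ZAR 278,096.00 × 7.1715 (sell ZAR at bid) = JPY 1,994,365
JPY 1,994,365 ÷ 14.214 (buy HKD at ask) = HKD 140,309.94

Net profit: HKD 309.94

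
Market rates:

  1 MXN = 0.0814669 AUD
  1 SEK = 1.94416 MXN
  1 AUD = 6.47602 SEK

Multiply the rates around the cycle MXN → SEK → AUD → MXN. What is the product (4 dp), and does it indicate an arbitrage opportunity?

Around MXN → SEK → AUD → MXN: 1 ÷ 1.94416 ÷ 6.47602 ÷ 0.0814669 = 0.974942
Product < 1; profitable direction is MXN → AUD → SEK → MXN.

0.9749 (arbitrage exists)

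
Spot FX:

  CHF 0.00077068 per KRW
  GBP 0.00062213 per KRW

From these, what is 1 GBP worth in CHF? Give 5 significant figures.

GBP/CHF = 1.2388

1 GBP ÷ 0.00062213 = 1607.38 KRW
1607.38 KRW × 0.00077068 = 1.23878 CHF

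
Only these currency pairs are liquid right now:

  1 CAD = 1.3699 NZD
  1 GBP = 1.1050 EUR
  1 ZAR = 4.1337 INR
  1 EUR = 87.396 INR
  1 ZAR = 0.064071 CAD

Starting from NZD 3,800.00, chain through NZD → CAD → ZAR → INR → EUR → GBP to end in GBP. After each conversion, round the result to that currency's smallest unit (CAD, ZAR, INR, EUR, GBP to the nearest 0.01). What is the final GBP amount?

GBP 1,853.19

NZD 3,800.00 ÷ 1.3699 = CAD 2,773.93
CAD 2,773.93 ÷ 0.064071 = ZAR 43,294.63
ZAR 43,294.63 × 4.1337 = INR 178,967.01
INR 178,967.01 ÷ 87.396 = EUR 2,047.77
EUR 2,047.77 ÷ 1.1050 = GBP 1,853.19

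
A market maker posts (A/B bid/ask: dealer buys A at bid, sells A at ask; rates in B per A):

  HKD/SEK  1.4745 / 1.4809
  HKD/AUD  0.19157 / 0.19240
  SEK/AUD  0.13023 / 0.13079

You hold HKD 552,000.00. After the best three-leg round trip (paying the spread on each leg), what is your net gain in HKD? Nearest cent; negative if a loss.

Best loop HKD → SEK → AUD → HKD:
HKD 552,000.00 × 1.4745 (sell HKD at bid) = SEK 813,924.00
SEK 813,924.00 × 0.13023 (sell SEK at bid) = AUD 105,997.32
AUD 105,997.32 ÷ 0.19240 (buy HKD at ask) = HKD 550,921.63

Net result: HKD -1,078.37 (no profitable arbitrage after spreads)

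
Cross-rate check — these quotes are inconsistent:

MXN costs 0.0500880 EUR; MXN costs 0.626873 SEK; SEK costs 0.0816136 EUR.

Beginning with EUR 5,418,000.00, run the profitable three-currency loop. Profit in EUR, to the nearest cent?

Profitable loop is EUR → MXN → SEK → EUR:
EUR 5,418,000.00 ÷ 0.0500880 = MXN 108,169,621.47
MXN 108,169,621.47 × 0.626873 = SEK 67,808,615.12
SEK 67,808,615.12 × 0.0816136 = EUR 5,534,105.19
Profit = EUR 5,534,105.19 − EUR 5,418,000.00

Profit: EUR 116,105.19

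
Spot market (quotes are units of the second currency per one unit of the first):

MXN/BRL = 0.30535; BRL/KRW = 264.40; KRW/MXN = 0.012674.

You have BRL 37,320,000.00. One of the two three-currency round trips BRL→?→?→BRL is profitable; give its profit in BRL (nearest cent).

Profitable loop is BRL → KRW → MXN → BRL:
BRL 37,320,000.00 × 264.40 = KRW 9,867,408,000
KRW 9,867,408,000 × 0.012674 = MXN 125,059,528.99
MXN 125,059,528.99 × 0.30535 = BRL 38,186,927.18
Profit = BRL 38,186,927.18 − BRL 37,320,000.00

Profit: BRL 866,927.18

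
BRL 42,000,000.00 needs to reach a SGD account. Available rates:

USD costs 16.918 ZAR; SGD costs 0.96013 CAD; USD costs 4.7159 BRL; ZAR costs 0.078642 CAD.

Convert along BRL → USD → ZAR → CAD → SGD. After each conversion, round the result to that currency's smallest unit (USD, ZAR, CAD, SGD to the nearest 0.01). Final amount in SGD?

SGD 12,341,223.96

BRL 42,000,000.00 ÷ 4.7159 = USD 8,906,041.26
USD 8,906,041.26 × 16.918 = ZAR 150,672,406.04
ZAR 150,672,406.04 × 0.078642 = CAD 11,849,179.36
CAD 11,849,179.36 ÷ 0.96013 = SGD 12,341,223.96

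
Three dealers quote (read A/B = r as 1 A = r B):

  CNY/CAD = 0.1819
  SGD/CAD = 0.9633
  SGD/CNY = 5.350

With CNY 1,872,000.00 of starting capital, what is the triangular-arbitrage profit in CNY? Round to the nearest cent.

Profitable loop is CNY → CAD → SGD → CNY:
CNY 1,872,000.00 × 0.1819 = CAD 340,516.80
CAD 340,516.80 ÷ 0.9633 = SGD 353,489.88
SGD 353,489.88 × 5.350 = CNY 1,891,170.85
Profit = CNY 1,891,170.85 − CNY 1,872,000.00

Profit: CNY 19,170.85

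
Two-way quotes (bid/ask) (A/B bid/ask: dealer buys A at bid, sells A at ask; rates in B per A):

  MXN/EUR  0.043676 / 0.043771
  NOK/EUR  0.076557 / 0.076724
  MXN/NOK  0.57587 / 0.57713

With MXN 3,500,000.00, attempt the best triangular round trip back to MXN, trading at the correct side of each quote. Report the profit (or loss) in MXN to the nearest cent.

Best loop MXN → NOK → EUR → MXN:
MXN 3,500,000.00 × 0.57587 (sell MXN at bid) = NOK 2,015,545.00
NOK 2,015,545.00 × 0.076557 (sell NOK at bid) = EUR 154,304.08
EUR 154,304.08 ÷ 0.043771 (buy MXN at ask) = MXN 3,525,258.24

Net profit: MXN 25,258.24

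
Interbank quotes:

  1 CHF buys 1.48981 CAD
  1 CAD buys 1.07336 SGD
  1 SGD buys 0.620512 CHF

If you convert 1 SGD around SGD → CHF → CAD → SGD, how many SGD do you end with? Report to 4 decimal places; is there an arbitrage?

Around SGD → CHF → CAD → SGD: 1 × 0.620512 × 1.48981 × 1.07336 = 0.992262
Product < 1; profitable direction is SGD → CAD → CHF → SGD.

0.9923 (arbitrage exists)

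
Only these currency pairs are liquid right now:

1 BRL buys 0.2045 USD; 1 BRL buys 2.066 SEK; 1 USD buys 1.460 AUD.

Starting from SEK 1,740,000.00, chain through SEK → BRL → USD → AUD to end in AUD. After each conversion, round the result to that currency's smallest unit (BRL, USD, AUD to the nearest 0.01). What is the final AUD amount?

SEK 1,740,000.00 ÷ 2.066 = BRL 842,207.16
BRL 842,207.16 × 0.2045 = USD 172,231.36
USD 172,231.36 × 1.460 = AUD 251,457.79

AUD 251,457.79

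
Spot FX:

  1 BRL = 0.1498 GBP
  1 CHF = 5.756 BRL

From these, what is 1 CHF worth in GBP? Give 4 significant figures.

CHF/GBP = 0.8622

1 CHF × 5.756 = 5.756 BRL
5.756 BRL × 0.1498 = 0.862249 GBP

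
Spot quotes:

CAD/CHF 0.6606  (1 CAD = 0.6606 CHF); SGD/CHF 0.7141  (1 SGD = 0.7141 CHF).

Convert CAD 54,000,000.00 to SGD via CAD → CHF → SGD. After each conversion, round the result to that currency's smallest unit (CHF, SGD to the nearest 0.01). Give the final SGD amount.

SGD 49,954,348.13

CAD 54,000,000.00 × 0.6606 = CHF 35,672,400.00
CHF 35,672,400.00 ÷ 0.7141 = SGD 49,954,348.13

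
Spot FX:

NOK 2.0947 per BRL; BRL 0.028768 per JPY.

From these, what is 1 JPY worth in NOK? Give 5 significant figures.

1 JPY × 0.028768 = 0.028768 BRL
0.028768 BRL × 2.0947 = 0.0602603 NOK

JPY/NOK = 0.060260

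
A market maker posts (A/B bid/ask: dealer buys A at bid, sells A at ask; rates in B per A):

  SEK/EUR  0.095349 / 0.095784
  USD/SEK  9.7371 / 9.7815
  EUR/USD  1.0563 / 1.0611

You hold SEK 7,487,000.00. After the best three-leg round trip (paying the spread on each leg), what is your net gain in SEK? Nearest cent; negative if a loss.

Best loop SEK → USD → EUR → SEK:
SEK 7,487,000.00 ÷ 9.7815 (buy USD at ask) = USD 765,424.53
USD 765,424.53 ÷ 1.0611 (buy EUR at ask) = EUR 721,350.04
EUR 721,350.04 ÷ 0.095784 (buy SEK at ask) = SEK 7,531,007.67

Net profit: SEK 44,007.67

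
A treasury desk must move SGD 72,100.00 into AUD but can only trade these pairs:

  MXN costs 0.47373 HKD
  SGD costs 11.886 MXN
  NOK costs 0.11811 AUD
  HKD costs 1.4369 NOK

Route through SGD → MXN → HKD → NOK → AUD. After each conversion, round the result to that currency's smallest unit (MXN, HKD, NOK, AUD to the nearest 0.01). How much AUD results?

SGD 72,100.00 × 11.886 = MXN 856,980.60
MXN 856,980.60 × 0.47373 = HKD 405,977.42
HKD 405,977.42 × 1.4369 = NOK 583,348.95
NOK 583,348.95 × 0.11811 = AUD 68,899.34

AUD 68,899.34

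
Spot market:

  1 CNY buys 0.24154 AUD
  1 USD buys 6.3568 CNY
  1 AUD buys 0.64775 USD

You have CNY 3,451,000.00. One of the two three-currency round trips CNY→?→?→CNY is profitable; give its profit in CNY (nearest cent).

Profitable loop is CNY → USD → AUD → CNY:
CNY 3,451,000.00 ÷ 6.3568 = USD 542,883.21
USD 542,883.21 ÷ 0.64775 = AUD 838,106.08
AUD 838,106.08 ÷ 0.24154 = CNY 3,469,843.82
Profit = CNY 3,469,843.82 − CNY 3,451,000.00

Profit: CNY 18,843.82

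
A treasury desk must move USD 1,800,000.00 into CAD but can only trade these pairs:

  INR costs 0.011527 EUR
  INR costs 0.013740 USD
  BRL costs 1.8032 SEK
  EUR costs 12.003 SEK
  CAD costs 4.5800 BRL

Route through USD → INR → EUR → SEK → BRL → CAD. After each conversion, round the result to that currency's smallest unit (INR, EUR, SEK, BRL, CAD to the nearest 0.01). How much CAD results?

USD 1,800,000.00 ÷ 0.013740 = INR 131,004,366.81
INR 131,004,366.81 × 0.011527 = EUR 1,510,087.34
EUR 1,510,087.34 × 12.003 = SEK 18,125,578.34
SEK 18,125,578.34 ÷ 1.8032 = BRL 10,051,895.71
BRL 10,051,895.71 ÷ 4.5800 = CAD 2,194,737.05

CAD 2,194,737.05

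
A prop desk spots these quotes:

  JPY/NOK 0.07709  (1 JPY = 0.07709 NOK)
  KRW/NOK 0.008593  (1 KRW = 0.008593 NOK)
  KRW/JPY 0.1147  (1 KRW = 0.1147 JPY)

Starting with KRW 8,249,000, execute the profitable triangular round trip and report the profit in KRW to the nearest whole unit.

Profit: KRW 239,246

Profitable loop is KRW → JPY → NOK → KRW:
KRW 8,249,000 × 0.1147 = JPY 946,160
JPY 946,160 × 0.07709 = NOK 72,939.50
NOK 72,939.50 ÷ 0.008593 = KRW 8,488,246
Profit = KRW 8,488,246 − KRW 8,249,000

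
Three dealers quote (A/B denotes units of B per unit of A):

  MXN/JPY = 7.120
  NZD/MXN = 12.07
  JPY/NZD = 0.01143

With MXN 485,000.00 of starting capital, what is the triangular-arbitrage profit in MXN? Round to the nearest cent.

Profitable loop is MXN → NZD → JPY → MXN:
MXN 485,000.00 ÷ 12.07 = NZD 40,182.27
NZD 40,182.27 ÷ 0.01143 = JPY 3,515,509
JPY 3,515,509 ÷ 7.120 = MXN 493,751.29
Profit = MXN 493,751.29 − MXN 485,000.00

Profit: MXN 8,751.29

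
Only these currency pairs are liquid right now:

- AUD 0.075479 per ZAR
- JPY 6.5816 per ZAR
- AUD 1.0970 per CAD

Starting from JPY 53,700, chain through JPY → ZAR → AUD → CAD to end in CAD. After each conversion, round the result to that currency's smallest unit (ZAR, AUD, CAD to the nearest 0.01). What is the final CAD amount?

CAD 561.39

JPY 53,700 ÷ 6.5816 = ZAR 8,159.11
ZAR 8,159.11 × 0.075479 = AUD 615.84
AUD 615.84 ÷ 1.0970 = CAD 561.39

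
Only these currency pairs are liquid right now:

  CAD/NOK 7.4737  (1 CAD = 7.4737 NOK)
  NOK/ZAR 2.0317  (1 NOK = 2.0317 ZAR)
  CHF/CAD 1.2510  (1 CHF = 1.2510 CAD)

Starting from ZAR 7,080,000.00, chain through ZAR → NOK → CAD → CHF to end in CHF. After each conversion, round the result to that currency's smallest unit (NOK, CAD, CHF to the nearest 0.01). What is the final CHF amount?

CHF 372,718.29

ZAR 7,080,000.00 ÷ 2.0317 = NOK 3,484,766.45
NOK 3,484,766.45 ÷ 7.4737 = CAD 466,270.58
CAD 466,270.58 ÷ 1.2510 = CHF 372,718.29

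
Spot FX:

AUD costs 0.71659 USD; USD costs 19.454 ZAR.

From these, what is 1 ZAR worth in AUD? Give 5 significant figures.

ZAR/AUD = 0.071733

1 ZAR ÷ 19.454 = 0.0514033 USD
0.0514033 USD ÷ 0.71659 = 0.0717332 AUD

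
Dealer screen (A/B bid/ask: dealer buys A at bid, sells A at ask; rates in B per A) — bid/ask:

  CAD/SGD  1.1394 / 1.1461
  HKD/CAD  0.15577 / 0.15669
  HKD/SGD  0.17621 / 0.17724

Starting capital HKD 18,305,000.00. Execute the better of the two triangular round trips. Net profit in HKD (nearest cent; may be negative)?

Net profit: HKD 25,234.75

Best loop HKD → CAD → SGD → HKD:
HKD 18,305,000.00 × 0.15577 (sell HKD at bid) = CAD 2,851,369.85
CAD 2,851,369.85 × 1.1394 (sell CAD at bid) = SGD 3,248,850.81
SGD 3,248,850.81 ÷ 0.17724 (buy HKD at ask) = HKD 18,330,234.75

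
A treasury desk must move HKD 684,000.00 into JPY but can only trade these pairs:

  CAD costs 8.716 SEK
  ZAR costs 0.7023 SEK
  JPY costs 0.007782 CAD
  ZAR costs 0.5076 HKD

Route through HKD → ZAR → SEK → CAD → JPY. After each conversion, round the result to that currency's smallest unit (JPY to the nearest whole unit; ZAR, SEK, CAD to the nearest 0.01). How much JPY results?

JPY 13,952,393

HKD 684,000.00 ÷ 0.5076 = ZAR 1,347,517.73
ZAR 1,347,517.73 × 0.7023 = SEK 946,361.70
SEK 946,361.70 ÷ 8.716 = CAD 108,577.52
CAD 108,577.52 ÷ 0.007782 = JPY 13,952,393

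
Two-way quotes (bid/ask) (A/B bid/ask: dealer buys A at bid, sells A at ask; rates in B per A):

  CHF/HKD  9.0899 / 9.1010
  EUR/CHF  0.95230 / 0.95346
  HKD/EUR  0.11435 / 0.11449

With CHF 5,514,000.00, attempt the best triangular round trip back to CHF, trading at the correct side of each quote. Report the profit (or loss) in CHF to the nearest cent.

Best loop CHF → EUR → HKD → CHF:
CHF 5,514,000.00 ÷ 0.95346 (buy EUR at ask) = EUR 5,783,147.69
EUR 5,783,147.69 ÷ 0.11449 (buy HKD at ask) = HKD 50,512,251.67
HKD 50,512,251.67 ÷ 9.1010 (buy CHF at ask) = CHF 5,550,186.98

Net profit: CHF 36,186.98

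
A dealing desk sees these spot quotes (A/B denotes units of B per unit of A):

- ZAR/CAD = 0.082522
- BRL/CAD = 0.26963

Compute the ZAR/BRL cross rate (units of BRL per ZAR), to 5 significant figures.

ZAR/BRL = 0.30606

1 ZAR × 0.082522 = 0.082522 CAD
0.082522 CAD ÷ 0.26963 = 0.306056 BRL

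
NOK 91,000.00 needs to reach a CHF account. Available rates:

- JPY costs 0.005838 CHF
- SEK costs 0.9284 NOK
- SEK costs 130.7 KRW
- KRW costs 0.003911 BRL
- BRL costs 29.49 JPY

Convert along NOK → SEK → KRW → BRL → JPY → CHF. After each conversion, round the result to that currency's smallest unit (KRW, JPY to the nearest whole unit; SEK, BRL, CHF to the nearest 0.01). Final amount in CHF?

CHF 8,625.98

NOK 91,000.00 ÷ 0.9284 = SEK 98,018.10
SEK 98,018.10 × 130.7 = KRW 12,810,966
KRW 12,810,966 × 0.003911 = BRL 50,103.69
BRL 50,103.69 × 29.49 = JPY 1,477,558
JPY 1,477,558 × 0.005838 = CHF 8,625.98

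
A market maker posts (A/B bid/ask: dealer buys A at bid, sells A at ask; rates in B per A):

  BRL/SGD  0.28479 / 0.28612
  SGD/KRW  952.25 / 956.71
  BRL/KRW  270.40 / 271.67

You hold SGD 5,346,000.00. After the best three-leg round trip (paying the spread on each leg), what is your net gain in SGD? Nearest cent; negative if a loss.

Net result: SGD -9,420.44 (no profitable arbitrage after spreads)

Best loop SGD → KRW → BRL → SGD:
SGD 5,346,000.00 × 952.25 (sell SGD at bid) = KRW 5,090,728,500
KRW 5,090,728,500 ÷ 271.67 (buy BRL at ask) = BRL 18,738,647.99
BRL 18,738,647.99 × 0.28479 (sell BRL at bid) = SGD 5,336,579.56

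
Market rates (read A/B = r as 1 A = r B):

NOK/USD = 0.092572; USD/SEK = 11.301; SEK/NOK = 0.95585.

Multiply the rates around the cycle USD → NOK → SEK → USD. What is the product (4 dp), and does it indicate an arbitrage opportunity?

1.0000 (no arbitrage)

Around USD → NOK → SEK → USD: 1 ÷ 0.092572 ÷ 0.95585 ÷ 11.301 = 1.000032
Product ≈ 1 (deviation 0.003%, within rounding noise).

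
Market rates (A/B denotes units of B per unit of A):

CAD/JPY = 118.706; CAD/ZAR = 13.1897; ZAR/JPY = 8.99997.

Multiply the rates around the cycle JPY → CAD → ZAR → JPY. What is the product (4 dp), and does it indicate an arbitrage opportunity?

1.0000 (no arbitrage)

Around JPY → CAD → ZAR → JPY: 1 ÷ 118.706 × 13.1897 × 8.99997 = 1.000008
Product ≈ 1 (deviation 0.001%, within rounding noise).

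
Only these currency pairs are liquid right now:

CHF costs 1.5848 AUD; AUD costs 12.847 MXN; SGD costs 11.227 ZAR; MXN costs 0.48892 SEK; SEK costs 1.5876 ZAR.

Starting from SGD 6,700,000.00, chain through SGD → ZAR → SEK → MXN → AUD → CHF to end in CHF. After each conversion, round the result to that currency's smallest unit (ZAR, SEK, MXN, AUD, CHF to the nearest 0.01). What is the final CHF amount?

CHF 4,759,742.36

SGD 6,700,000.00 × 11.227 = ZAR 75,220,900.00
ZAR 75,220,900.00 ÷ 1.5876 = SEK 47,380,259.51
SEK 47,380,259.51 ÷ 0.48892 = MXN 96,908,000.31
MXN 96,908,000.31 ÷ 12.847 = AUD 7,543,239.69
AUD 7,543,239.69 ÷ 1.5848 = CHF 4,759,742.36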